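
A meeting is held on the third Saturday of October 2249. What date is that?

October 1, 2249 is a Monday.
The first Saturday is therefore October 6 (5 days later).
The third Saturday is 6 + 2×7 = October 20.

October 20, 2249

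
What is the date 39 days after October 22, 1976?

Oct has 31 days: +10 → Nov 1, 1976 (29 left).
+29 → Nov 30, 1976.

November 30, 1976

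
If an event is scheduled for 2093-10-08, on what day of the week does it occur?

Doomsday rule: the anchor day for the 2000s is Tuesday. For year 93: 93÷12 = 7 r 9, and 9÷4 = 2, so 7+9+2 = 18.
Tuesday + 18 ≡ Saturday — that's 2093's doomsday.
In October the doomsday date is Oct 10.
Oct 8 is 2 days before Oct 10; 2 mod 7 = 2, so Saturday − 2 = Thursday.

Thursday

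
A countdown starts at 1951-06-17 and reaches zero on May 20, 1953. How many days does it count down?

Jun 17, 1951 → Jun 17, 1952: 366 days (Feb 29, 1952 is in that span).
Jun 17, 1952 → Jul 17, 1952: 30 days (June has 30).
Jul 17, 1952 → Aug 17, 1952: 31 days (July has 31).
Aug 17, 1952 → Sep 17, 1952: 31 days (August has 31).
Sep 17, 1952 → Oct 17, 1952: 30 days (September has 30).
Oct 17, 1952 → Nov 17, 1952: 31 days (October has 31).
Nov 17, 1952 → Dec 17, 1952: 30 days (November has 30).
Dec 17, 1952 → Jan 17, 1953: 31 days (December has 31).
Jan 17, 1953 → Feb 17, 1953: 31 days (January has 31).
Feb 17, 1953 → Mar 17, 1953: 28 days (February has 28).
Mar 17, 1953 → Apr 17, 1953: 31 days (March has 31).
Apr 17, 1953 → May 17, 1953: 30 days (April has 30).
May 17, 1953 → May 20, 1953: 3 days.
Total: 703 days.

703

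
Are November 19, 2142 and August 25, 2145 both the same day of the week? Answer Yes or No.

No

From Nov 19, 2142 to Aug 25, 2145 is 1010 days.
1010 mod 7 = 2, so they are different weekdays.
(Nov 19, 2142 is a Monday; Aug 25, 2145 is a Wednesday.)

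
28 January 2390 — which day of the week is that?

Doomsday rule: the anchor day for the 2300s is Wednesday. For year 90: 90÷12 = 7 r 6, and 6÷4 = 1, so 7+6+1 = 14.
Wednesday + 14 ≡ Wednesday — that's 2390's doomsday.
In January the doomsday date is Jan 3 (2390 is not a leap year).
Jan 28 is 25 days after Jan 3; 25 mod 7 = 4, so Wednesday + 4 = Sunday.

Sunday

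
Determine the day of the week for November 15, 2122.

Sunday

Doomsday rule: the anchor day for the 2100s is Sunday. For year 22: 22÷12 = 1 r 10, and 10÷4 = 2, so 1+10+2 = 13.
Sunday + 13 ≡ Saturday — that's 2122's doomsday.
In November the doomsday date is Nov 7.
Nov 15 is 8 days after Nov 7; 8 mod 7 = 1, so Saturday + 1 = Sunday.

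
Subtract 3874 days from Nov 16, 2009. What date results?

−365 (one year) → Nov 16, 2008 (3509 left).
−366 (one year; includes Feb 29, 2008) → Nov 16, 2007 (3143 left).
−365 (one year) → Nov 16, 2006 (2778 left).
−365 (one year) → Nov 16, 2005 (2413 left).
−365 (one year) → Nov 16, 2004 (2048 left).
−366 (one year; includes Feb 29, 2004) → Nov 16, 2003 (1682 left).
−365 (one year) → Nov 16, 2002 (1317 left).
−365 (one year) → Nov 16, 2001 (952 left).
−365 (one year) → Nov 16, 2000 (587 left).
−366 (one year; includes Feb 29, 2000) → Nov 16, 1999 (221 left).
−16 → Oct 31, 1999 (end of Oct, 31 days; 205 left).
−31 → Sep 30, 1999 (end of Sep, 30 days; 174 left).
−30 → Aug 31, 1999 (end of Aug, 31 days; 144 left).
−31 → Jul 31, 1999 (end of Jul, 31 days; 113 left).
−31 → Jun 30, 1999 (end of Jun, 30 days; 82 left).
−30 → May 31, 1999 (end of May, 31 days; 52 left).
−31 → Apr 30, 1999 (end of Apr, 30 days; 21 left).
−21 → Apr 9, 1999.

April 9, 1999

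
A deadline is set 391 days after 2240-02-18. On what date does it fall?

March 15, 2241

Feb has 29 days: +12 → Mar 1, 2240 (379 left).
Mar has 31 days: +31 → Apr 1, 2240 (348 left).
Apr has 30 days: +30 → May 1, 2240 (318 left).
May has 31 days: +31 → Jun 1, 2240 (287 left).
Jun has 30 days: +30 → Jul 1, 2240 (257 left).
Jul has 31 days: +31 → Aug 1, 2240 (226 left).
Aug has 31 days: +31 → Sep 1, 2240 (195 left).
Sep has 30 days: +30 → Oct 1, 2240 (165 left).
Oct has 31 days: +31 → Nov 1, 2240 (134 left).
Nov has 30 days: +30 → Dec 1, 2240 (104 left).
Dec has 31 days: +31 → Jan 1, 2241 (73 left).
Jan has 31 days: +31 → Feb 1, 2241 (42 left).
Feb has 28 days: +28 → Mar 1, 2241 (14 left).
+14 → Mar 15, 2241.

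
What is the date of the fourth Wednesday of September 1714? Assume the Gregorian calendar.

September 1, 1714 is a Saturday.
The first Wednesday is therefore September 5 (4 days later).
The fourth Wednesday is 5 + 3×7 = September 26.

September 26, 1714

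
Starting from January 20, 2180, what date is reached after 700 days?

+366 (one year; includes Feb 29, 2180) → Jan 20, 2181 (334 left).
Jan has 31 days: +12 → Feb 1, 2181 (322 left).
Feb has 28 days: +28 → Mar 1, 2181 (294 left).
Mar has 31 days: +31 → Apr 1, 2181 (263 left).
Apr has 30 days: +30 → May 1, 2181 (233 left).
May has 31 days: +31 → Jun 1, 2181 (202 left).
Jun has 30 days: +30 → Jul 1, 2181 (172 left).
Jul has 31 days: +31 → Aug 1, 2181 (141 left).
Aug has 31 days: +31 → Sep 1, 2181 (110 left).
Sep has 30 days: +30 → Oct 1, 2181 (80 left).
Oct has 31 days: +31 → Nov 1, 2181 (49 left).
Nov has 30 days: +30 → Dec 1, 2181 (19 left).
+19 → Dec 20, 2181.

December 20, 2181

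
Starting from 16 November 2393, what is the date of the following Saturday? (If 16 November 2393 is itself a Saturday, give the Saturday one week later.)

November 20, 2393

Nov 16, 2393 is a Tuesday.
From Tuesday to the next Saturday is 4 days.
Nov 16, 2393 + 4 = Nov 20, 2393.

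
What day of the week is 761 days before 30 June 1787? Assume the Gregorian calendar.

Monday

First find the weekday of Jun 30, 1787. Doomsday rule: the anchor day for the 1700s is Sunday. For year 87: 87÷12 = 7 r 3, and 3÷4 = 0, so 7+3+0 = 10.
Sunday + 10 ≡ Wednesday — that's 1787's doomsday.
In June the doomsday date is Jun 6.
Jun 30 is 24 days after Jun 6; 24 mod 7 = 3, so Wednesday + 3 = Saturday.
761 mod 7 = 5, so 761 days before a Saturday is Saturday − 5 = Monday.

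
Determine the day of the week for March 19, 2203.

Saturday

Doomsday rule: the anchor day for the 2200s is Friday. For year 03: 3÷12 = 0 r 3, and 3÷4 = 0, so 0+3+0 = 3.
Friday + 3 ≡ Monday — that's 2203's doomsday.
In March the doomsday date is Mar 14.
Mar 19 is 5 days after Mar 14; 5 mod 7 = 5, so Monday + 5 = Saturday.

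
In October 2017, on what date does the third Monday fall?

October 16, 2017

October 1, 2017 is a Sunday.
The first Monday is therefore October 2 (1 days later).
The third Monday is 2 + 2×7 = October 16.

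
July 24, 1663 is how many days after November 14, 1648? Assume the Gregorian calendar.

5365

Nov 14, 1648 → Nov 14, 1649: 365 days.
Nov 14, 1649 → Nov 14, 1650: 365 days.
Nov 14, 1650 → Nov 14, 1651: 365 days.
Nov 14, 1651 → Nov 14, 1652: 366 days (Feb 29, 1652 is in that span).
Nov 14, 1652 → Nov 14, 1653: 365 days.
Nov 14, 1653 → Nov 14, 1654: 365 days.
Nov 14, 1654 → Nov 14, 1655: 365 days.
Nov 14, 1655 → Nov 14, 1656: 366 days (Feb 29, 1656 is in that span).
Nov 14, 1656 → Nov 14, 1657: 365 days.
Nov 14, 1657 → Nov 14, 1658: 365 days.
Nov 14, 1658 → Nov 14, 1659: 365 days.
Nov 14, 1659 → Nov 14, 1660: 366 days (Feb 29, 1660 is in that span).
Nov 14, 1660 → Nov 14, 1661: 365 days.
Nov 14, 1661 → Nov 14, 1662: 365 days.
Nov 14, 1662 → Dec 14, 1662: 30 days (November has 30).
Dec 14, 1662 → Jan 14, 1663: 31 days (December has 31).
Jan 14, 1663 → Feb 14, 1663: 31 days (January has 31).
Feb 14, 1663 → Mar 14, 1663: 28 days (February has 28).
Mar 14, 1663 → Apr 14, 1663: 31 days (March has 31).
Apr 14, 1663 → May 14, 1663: 30 days (April has 30).
May 14, 1663 → Jun 14, 1663: 31 days (May has 31).
Jun 14, 1663 → Jul 14, 1663: 30 days (June has 30).
Jul 14, 1663 → Jul 24, 1663: 10 days.
Total: 5365 days.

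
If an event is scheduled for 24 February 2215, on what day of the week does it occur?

Friday

January 1, 2215 is a Sunday.
Jan 1, 2215 → Feb 1, 2215: 31 days (January has 31).
Feb 1, 2215 → Feb 24, 2215: 23 days.
Total: 54 days.
54 mod 7 = 5, so Sunday + 5 = Friday.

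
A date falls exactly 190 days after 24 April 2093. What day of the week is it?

Apr 24, 2093 is a Friday.
190 mod 7 = 1, so 190 days after a Friday is Friday + 1 = Saturday.

Saturday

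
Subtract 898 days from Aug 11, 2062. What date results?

February 25, 2060

−365 (one year) → Aug 11, 2061 (533 left).
−365 (one year) → Aug 11, 2060 (168 left).
−11 → Jul 31, 2060 (end of Jul, 31 days; 157 left).
−31 → Jun 30, 2060 (end of Jun, 30 days; 126 left).
−30 → May 31, 2060 (end of May, 31 days; 96 left).
−31 → Apr 30, 2060 (end of Apr, 30 days; 65 left).
−30 → Mar 31, 2060 (end of Mar, 31 days; 35 left).
−31 → Feb 29, 2060 (end of Feb, 29 days; 4 left).
−4 → Feb 25, 2060.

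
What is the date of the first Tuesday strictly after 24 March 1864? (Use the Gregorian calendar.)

Mar 24, 1864 is a Thursday.
From Thursday to the next Tuesday is 5 days.
Mar 24, 1864 + 5 = Mar 29, 1864.

March 29, 1864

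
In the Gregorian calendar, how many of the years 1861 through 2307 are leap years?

Multiples of 4 in [1861,2307]: 111.
Of those, multiples of 100: 5 (not leap unless ÷400).
Multiples of 400: 1.
Leap years = 111 − 5 + 1 = 107.

107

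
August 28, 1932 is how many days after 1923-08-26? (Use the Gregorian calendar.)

3290

Aug 26, 1923 → Aug 26, 1924: 366 days (Feb 29, 1924 is in that span).
Aug 26, 1924 → Aug 26, 1925: 365 days.
Aug 26, 1925 → Aug 26, 1926: 365 days.
Aug 26, 1926 → Aug 26, 1927: 365 days.
Aug 26, 1927 → Aug 26, 1928: 366 days (Feb 29, 1928 is in that span).
Aug 26, 1928 → Aug 26, 1929: 365 days.
Aug 26, 1929 → Aug 26, 1930: 365 days.
Aug 26, 1930 → Aug 26, 1931: 365 days.
Aug 26, 1931 → Sep 26, 1931: 31 days (August has 31).
Sep 26, 1931 → Oct 26, 1931: 30 days (September has 30).
Oct 26, 1931 → Nov 26, 1931: 31 days (October has 31).
Nov 26, 1931 → Dec 26, 1931: 30 days (November has 30).
Dec 26, 1931 → Jan 26, 1932: 31 days (December has 31).
Jan 26, 1932 → Feb 26, 1932: 31 days (January has 31).
Feb 26, 1932 → Mar 26, 1932: 29 days (February has 29).
Mar 26, 1932 → Apr 26, 1932: 31 days (March has 31).
Apr 26, 1932 → May 26, 1932: 30 days (April has 30).
May 26, 1932 → Jun 26, 1932: 31 days (May has 31).
Jun 26, 1932 → Jul 26, 1932: 30 days (June has 30).
Jul 26, 1932 → Aug 26, 1932: 31 days (July has 31).
Aug 26, 1932 → Aug 28, 1932: 2 days.
Total: 3290 days.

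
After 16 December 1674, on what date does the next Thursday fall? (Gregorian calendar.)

December 20, 1674

Dec 16, 1674 is a Sunday.
From Sunday to the next Thursday is 4 days.
Dec 16, 1674 + 4 = Dec 20, 1674.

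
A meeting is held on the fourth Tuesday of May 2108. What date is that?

May 1, 2108 is a Tuesday.
The first Tuesday is therefore May 1 (same day).
The fourth Tuesday is 1 + 3×7 = May 22.

May 22, 2108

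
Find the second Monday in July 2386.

July 1, 2386 is a Tuesday.
The first Monday is therefore July 7 (6 days later).
The second Monday is 7 + 1×7 = July 14.

July 14, 2386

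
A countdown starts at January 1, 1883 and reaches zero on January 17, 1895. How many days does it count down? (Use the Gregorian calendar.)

Jan 1, 1883 → Jan 1, 1884: 365 days.
Jan 1, 1884 → Jan 1, 1885: 366 days (Feb 29, 1884 is in that span).
Jan 1, 1885 → Jan 1, 1886: 365 days.
Jan 1, 1886 → Jan 1, 1887: 365 days.
Jan 1, 1887 → Jan 1, 1888: 365 days.
Jan 1, 1888 → Jan 1, 1889: 366 days (Feb 29, 1888 is in that span).
Jan 1, 1889 → Jan 1, 1890: 365 days.
Jan 1, 1890 → Jan 1, 1891: 365 days.
Jan 1, 1891 → Jan 1, 1892: 365 days.
Jan 1, 1892 → Jan 1, 1893: 366 days (Feb 29, 1892 is in that span).
Jan 1, 1893 → Jan 1, 1894: 365 days.
Jan 1, 1894 → Feb 1, 1894: 31 days (January has 31).
Feb 1, 1894 → Mar 1, 1894: 28 days (February has 28).
Mar 1, 1894 → Apr 1, 1894: 31 days (March has 31).
Apr 1, 1894 → May 1, 1894: 30 days (April has 30).
May 1, 1894 → Jun 1, 1894: 31 days (May has 31).
Jun 1, 1894 → Jul 1, 1894: 30 days (June has 30).
Jul 1, 1894 → Aug 1, 1894: 31 days (July has 31).
Aug 1, 1894 → Sep 1, 1894: 31 days (August has 31).
Sep 1, 1894 → Oct 1, 1894: 30 days (September has 30).
Oct 1, 1894 → Nov 1, 1894: 31 days (October has 31).
Nov 1, 1894 → Dec 1, 1894: 30 days (November has 30).
Dec 1, 1894 → Jan 1, 1895: 31 days (December has 31).
Jan 1, 1895 → Jan 17, 1895: 16 days.
Total: 4399 days.

4399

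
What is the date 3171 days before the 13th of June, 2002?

−365 (one year) → Jun 13, 2001 (2806 left).
−365 (one year) → Jun 13, 2000 (2441 left).
−366 (one year; includes Feb 29, 2000) → Jun 13, 1999 (2075 left).
−365 (one year) → Jun 13, 1998 (1710 left).
−365 (one year) → Jun 13, 1997 (1345 left).
−365 (one year) → Jun 13, 1996 (980 left).
−366 (one year; includes Feb 29, 1996) → Jun 13, 1995 (614 left).
−365 (one year) → Jun 13, 1994 (249 left).
−13 → May 31, 1994 (end of May, 31 days; 236 left).
−31 → Apr 30, 1994 (end of Apr, 30 days; 205 left).
−30 → Mar 31, 1994 (end of Mar, 31 days; 175 left).
−31 → Feb 28, 1994 (end of Feb, 28 days; 144 left).
−28 → Jan 31, 1994 (end of Jan, 31 days; 116 left).
−31 → Dec 31, 1993 (end of Dec, 31 days; 85 left).
−31 → Nov 30, 1993 (end of Nov, 30 days; 54 left).
−30 → Oct 31, 1993 (end of Oct, 31 days; 24 left).
−24 → Oct 7, 1993.

October 7, 1993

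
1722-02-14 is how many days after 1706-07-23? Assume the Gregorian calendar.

5685

Jul 23, 1706 → Jul 23, 1707: 365 days.
Jul 23, 1707 → Jul 23, 1708: 366 days (Feb 29, 1708 is in that span).
Jul 23, 1708 → Jul 23, 1709: 365 days.
Jul 23, 1709 → Jul 23, 1710: 365 days.
Jul 23, 1710 → Jul 23, 1711: 365 days.
Jul 23, 1711 → Jul 23, 1712: 366 days (Feb 29, 1712 is in that span).
Jul 23, 1712 → Jul 23, 1713: 365 days.
Jul 23, 1713 → Jul 23, 1714: 365 days.
Jul 23, 1714 → Jul 23, 1715: 365 days.
Jul 23, 1715 → Jul 23, 1716: 366 days (Feb 29, 1716 is in that span).
Jul 23, 1716 → Jul 23, 1717: 365 days.
Jul 23, 1717 → Jul 23, 1718: 365 days.
Jul 23, 1718 → Jul 23, 1719: 365 days.
Jul 23, 1719 → Jul 23, 1720: 366 days (Feb 29, 1720 is in that span).
Jul 23, 1720 → Jul 23, 1721: 365 days.
Jul 23, 1721 → Aug 23, 1721: 31 days (July has 31).
Aug 23, 1721 → Sep 23, 1721: 31 days (August has 31).
Sep 23, 1721 → Oct 23, 1721: 30 days (September has 30).
Oct 23, 1721 → Nov 23, 1721: 31 days (October has 31).
Nov 23, 1721 → Dec 23, 1721: 30 days (November has 30).
Dec 23, 1721 → Jan 23, 1722: 31 days (December has 31).
Jan 23, 1722 → Feb 14, 1722: 22 days.
Total: 5685 days.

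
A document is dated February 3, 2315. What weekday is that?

Wednesday

Doomsday rule: the anchor day for the 2300s is Wednesday. For year 15: 15÷12 = 1 r 3, and 3÷4 = 0, so 1+3+0 = 4.
Wednesday + 4 ≡ Sunday — that's 2315's doomsday.
In February the doomsday date is Feb 28 (2315 is not a leap year).
Feb 3 is 25 days before Feb 28; 25 mod 7 = 4, so Sunday − 4 = Wednesday.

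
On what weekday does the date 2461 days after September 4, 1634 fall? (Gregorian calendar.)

First find the weekday of Sep 4, 1634. Doomsday rule: the anchor day for the 1600s is Tuesday. For year 34: 34÷12 = 2 r 10, and 10÷4 = 2, so 2+10+2 = 14.
Tuesday + 14 ≡ Tuesday — that's 1634's doomsday.
In September the doomsday date is Sep 5.
Sep 4 is 1 day before Sep 5; 1 mod 7 = 1, so Tuesday − 1 = Monday.
2461 mod 7 = 4, so 2461 days after a Monday is Monday + 4 = Friday.

Friday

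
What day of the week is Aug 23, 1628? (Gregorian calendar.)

Doomsday rule: the anchor day for the 1600s is Tuesday. For year 28: 28÷12 = 2 r 4, and 4÷4 = 1, so 2+4+1 = 7.
Tuesday + 7 ≡ Tuesday — that's 1628's doomsday.
In August the doomsday date is Aug 8.
Aug 23 is 15 days after Aug 8; 15 mod 7 = 1, so Tuesday + 1 = Wednesday.

Wednesday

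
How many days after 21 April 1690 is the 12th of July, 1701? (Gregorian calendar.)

Apr 21, 1690 → Apr 21, 1691: 365 days.
Apr 21, 1691 → Apr 21, 1692: 366 days (Feb 29, 1692 is in that span).
Apr 21, 1692 → Apr 21, 1693: 365 days.
Apr 21, 1693 → Apr 21, 1694: 365 days.
Apr 21, 1694 → Apr 21, 1695: 365 days.
Apr 21, 1695 → Apr 21, 1696: 366 days (Feb 29, 1696 is in that span).
Apr 21, 1696 → Apr 21, 1697: 365 days.
Apr 21, 1697 → Apr 21, 1698: 365 days.
Apr 21, 1698 → Apr 21, 1699: 365 days.
Apr 21, 1699 → Apr 21, 1700: 365 days.
Apr 21, 1700 → Apr 21, 1701: 365 days.
Apr 21, 1701 → May 21, 1701: 30 days (April has 30).
May 21, 1701 → Jun 21, 1701: 31 days (May has 31).
Jun 21, 1701 → Jul 12, 1701: 21 days.
Total: 4099 days.

4099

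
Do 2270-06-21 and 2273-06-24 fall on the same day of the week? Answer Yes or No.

Yes

From Jun 21, 2270 to Jun 24, 2273 is 1099 days.
1099 mod 7 = 0, so they are the same weekday.
(Jun 21, 2270 is a Tuesday; Jun 24, 2273 is a Tuesday.)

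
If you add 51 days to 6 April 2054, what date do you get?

May 27, 2054

Apr has 30 days: +25 → May 1, 2054 (26 left).
+26 → May 27, 2054.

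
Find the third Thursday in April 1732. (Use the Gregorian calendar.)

April 1, 1732 is a Tuesday.
The first Thursday is therefore April 3 (2 days later).
The third Thursday is 3 + 2×7 = April 17.

April 17, 1732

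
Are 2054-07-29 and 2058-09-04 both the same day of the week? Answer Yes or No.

Yes

From Jul 29, 2054 to Sep 4, 2058 is 1498 days.
1498 mod 7 = 0, so they are the same weekday.
(Jul 29, 2054 is a Wednesday; Sep 4, 2058 is a Wednesday.)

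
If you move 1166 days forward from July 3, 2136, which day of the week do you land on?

Saturday

First find the weekday of Jul 3, 2136. Doomsday rule: the anchor day for the 2100s is Sunday. For year 36: 36÷12 = 3 r 0, and 0÷4 = 0, so 3+0+0 = 3.
Sunday + 3 ≡ Wednesday — that's 2136's doomsday.
In July the doomsday date is Jul 11.
Jul 3 is 8 days before Jul 11; 8 mod 7 = 1, so Wednesday − 1 = Tuesday.
1166 mod 7 = 4, so 1166 days after a Tuesday is Tuesday + 4 = Saturday.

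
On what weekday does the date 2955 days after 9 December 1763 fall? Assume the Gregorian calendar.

Dec 9, 1763 is a Friday.
2955 mod 7 = 1, so 2955 days after a Friday is Friday + 1 = Saturday.

Saturday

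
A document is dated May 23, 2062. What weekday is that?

Doomsday rule: the anchor day for the 2000s is Tuesday. For year 62: 62÷12 = 5 r 2, and 2÷4 = 0, so 5+2+0 = 7.
Tuesday + 7 ≡ Tuesday — that's 2062's doomsday.
In May the doomsday date is May 9.
May 23 is 14 days after May 9; 14 mod 7 = 0, so Tuesday + 0 = Tuesday.

Tuesday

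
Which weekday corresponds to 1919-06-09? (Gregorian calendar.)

Doomsday rule: the anchor day for the 1900s is Wednesday. For year 19: 19÷12 = 1 r 7, and 7÷4 = 1, so 1+7+1 = 9.
Wednesday + 9 ≡ Friday — that's 1919's doomsday.
In June the doomsday date is Jun 6.
Jun 9 is 3 days after Jun 6; 3 mod 7 = 3, so Friday + 3 = Monday.

Monday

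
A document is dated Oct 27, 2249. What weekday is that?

January 1, 2249 is a Monday.
Jan 1, 2249 → Feb 1, 2249: 31 days (January has 31).
Feb 1, 2249 → Mar 1, 2249: 28 days (February has 28).
Mar 1, 2249 → Apr 1, 2249: 31 days (March has 31).
Apr 1, 2249 → May 1, 2249: 30 days (April has 30).
May 1, 2249 → Jun 1, 2249: 31 days (May has 31).
Jun 1, 2249 → Jul 1, 2249: 30 days (June has 30).
Jul 1, 2249 → Aug 1, 2249: 31 days (July has 31).
Aug 1, 2249 → Sep 1, 2249: 31 days (August has 31).
Sep 1, 2249 → Oct 1, 2249: 30 days (September has 30).
Oct 1, 2249 → Oct 27, 2249: 26 days.
Total: 299 days.
299 mod 7 = 5, so Monday + 5 = Saturday.

Saturday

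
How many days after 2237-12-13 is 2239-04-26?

Dec 13, 2237 → Dec 13, 2238: 365 days.
Dec 13, 2238 → Jan 13, 2239: 31 days (December has 31).
Jan 13, 2239 → Feb 13, 2239: 31 days (January has 31).
Feb 13, 2239 → Mar 13, 2239: 28 days (February has 28).
Mar 13, 2239 → Apr 13, 2239: 31 days (March has 31).
Apr 13, 2239 → Apr 26, 2239: 13 days.
Total: 499 days.

499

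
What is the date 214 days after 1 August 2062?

Aug has 31 days: +31 → Sep 1, 2062 (183 left).
Sep has 30 days: +30 → Oct 1, 2062 (153 left).
Oct has 31 days: +31 → Nov 1, 2062 (122 left).
Nov has 30 days: +30 → Dec 1, 2062 (92 left).
Dec has 31 days: +31 → Jan 1, 2063 (61 left).
Jan has 31 days: +31 → Feb 1, 2063 (30 left).
Feb has 28 days: +28 → Mar 1, 2063 (2 left).
+2 → Mar 3, 2063.

March 3, 2063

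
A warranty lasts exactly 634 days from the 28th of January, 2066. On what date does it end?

+365 (one year) → Jan 28, 2067 (269 left).
Jan has 31 days: +4 → Feb 1, 2067 (265 left).
Feb has 28 days: +28 → Mar 1, 2067 (237 left).
Mar has 31 days: +31 → Apr 1, 2067 (206 left).
Apr has 30 days: +30 → May 1, 2067 (176 left).
May has 31 days: +31 → Jun 1, 2067 (145 left).
Jun has 30 days: +30 → Jul 1, 2067 (115 left).
Jul has 31 days: +31 → Aug 1, 2067 (84 left).
Aug has 31 days: +31 → Sep 1, 2067 (53 left).
Sep has 30 days: +30 → Oct 1, 2067 (23 left).
+23 → Oct 24, 2067.

October 24, 2067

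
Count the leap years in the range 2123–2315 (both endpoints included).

46

Multiples of 4 in [2123,2315]: 48.
Of those, multiples of 100: 2 (not leap unless ÷400).
Multiples of 400: 0.
Leap years = 48 − 2 + 0 = 46.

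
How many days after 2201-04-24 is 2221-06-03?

7345

Apr 24, 2201 → Apr 24, 2202: 365 days.
Apr 24, 2202 → Apr 24, 2203: 365 days.
Apr 24, 2203 → Apr 24, 2204: 366 days (Feb 29, 2204 is in that span).
Apr 24, 2204 → Apr 24, 2205: 365 days.
Apr 24, 2205 → Apr 24, 2206: 365 days.
Apr 24, 2206 → Apr 24, 2207: 365 days.
Apr 24, 2207 → Apr 24, 2208: 366 days (Feb 29, 2208 is in that span).
Apr 24, 2208 → Apr 24, 2209: 365 days.
Apr 24, 2209 → Apr 24, 2210: 365 days.
Apr 24, 2210 → Apr 24, 2211: 365 days.
Apr 24, 2211 → Apr 24, 2212: 366 days (Feb 29, 2212 is in that span).
Apr 24, 2212 → Apr 24, 2213: 365 days.
Apr 24, 2213 → Apr 24, 2214: 365 days.
Apr 24, 2214 → Apr 24, 2215: 365 days.
Apr 24, 2215 → Apr 24, 2216: 366 days (Feb 29, 2216 is in that span).
Apr 24, 2216 → Apr 24, 2217: 365 days.
Apr 24, 2217 → Apr 24, 2218: 365 days.
Apr 24, 2218 → Apr 24, 2219: 365 days.
Apr 24, 2219 → Apr 24, 2220: 366 days (Feb 29, 2220 is in that span).
Apr 24, 2220 → Apr 24, 2221: 365 days.
Apr 24, 2221 → May 24, 2221: 30 days (April has 30).
May 24, 2221 → Jun 3, 2221: 10 days.
Total: 7345 days.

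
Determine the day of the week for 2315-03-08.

Doomsday rule: the anchor day for the 2300s is Wednesday. For year 15: 15÷12 = 1 r 3, and 3÷4 = 0, so 1+3+0 = 4.
Wednesday + 4 ≡ Sunday — that's 2315's doomsday.
In March the doomsday date is Mar 14.
Mar 8 is 6 days before Mar 14; 6 mod 7 = 6, so Sunday − 6 = Monday.

Monday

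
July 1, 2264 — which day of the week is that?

Doomsday rule: the anchor day for the 2200s is Friday. For year 64: 64÷12 = 5 r 4, and 4÷4 = 1, so 5+4+1 = 10.
Friday + 10 ≡ Monday — that's 2264's doomsday.
In July the doomsday date is Jul 11.
Jul 1 is 10 days before Jul 11; 10 mod 7 = 3, so Monday − 3 = Friday.

Friday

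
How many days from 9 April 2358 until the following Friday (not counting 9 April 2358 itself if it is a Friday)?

2

Apr 9, 2358 is a Wednesday.
From Wednesday to the next Friday is 2 days.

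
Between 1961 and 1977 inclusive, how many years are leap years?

Multiples of 4 in [1961,1977]: 4.
Of those, multiples of 100: 0 (not leap unless ÷400).
Multiples of 400: 0.
Leap years = 4 − 0 + 0 = 4.

4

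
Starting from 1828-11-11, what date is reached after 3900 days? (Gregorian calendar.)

July 17, 1839

+365 (one year) → Nov 11, 1829 (3535 left).
+365 (one year) → Nov 11, 1830 (3170 left).
+365 (one year) → Nov 11, 1831 (2805 left).
+366 (one year; includes Feb 29, 1832) → Nov 11, 1832 (2439 left).
+365 (one year) → Nov 11, 1833 (2074 left).
+365 (one year) → Nov 11, 1834 (1709 left).
+365 (one year) → Nov 11, 1835 (1344 left).
+366 (one year; includes Feb 29, 1836) → Nov 11, 1836 (978 left).
+365 (one year) → Nov 11, 1837 (613 left).
+365 (one year) → Nov 11, 1838 (248 left).
Nov has 30 days: +20 → Dec 1, 1838 (228 left).
Dec has 31 days: +31 → Jan 1, 1839 (197 left).
Jan has 31 days: +31 → Feb 1, 1839 (166 left).
Feb has 28 days: +28 → Mar 1, 1839 (138 left).
Mar has 31 days: +31 → Apr 1, 1839 (107 left).
Apr has 30 days: +30 → May 1, 1839 (77 left).
May has 31 days: +31 → Jun 1, 1839 (46 left).
Jun has 30 days: +30 → Jul 1, 1839 (16 left).
+16 → Jul 17, 1839.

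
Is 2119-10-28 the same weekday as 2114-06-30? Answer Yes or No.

Yes

From Jun 30, 2114 to Oct 28, 2119 is 1946 days.
1946 mod 7 = 0, so they are the same weekday.
(Jun 30, 2114 is a Saturday; Oct 28, 2119 is a Saturday.)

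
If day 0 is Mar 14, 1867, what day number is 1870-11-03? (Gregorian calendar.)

1330

Mar 14, 1867 → Mar 14, 1868: 366 days (Feb 29, 1868 is in that span).
Mar 14, 1868 → Mar 14, 1869: 365 days.
Mar 14, 1869 → Mar 14, 1870: 365 days.
Mar 14, 1870 → Apr 14, 1870: 31 days (March has 31).
Apr 14, 1870 → May 14, 1870: 30 days (April has 30).
May 14, 1870 → Jun 14, 1870: 31 days (May has 31).
Jun 14, 1870 → Jul 14, 1870: 30 days (June has 30).
Jul 14, 1870 → Aug 14, 1870: 31 days (July has 31).
Aug 14, 1870 → Sep 14, 1870: 31 days (August has 31).
Sep 14, 1870 → Oct 14, 1870: 30 days (September has 30).
Oct 14, 1870 → Nov 3, 1870: 20 days.
Total: 1330 days.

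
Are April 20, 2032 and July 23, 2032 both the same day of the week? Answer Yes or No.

From Apr 20, 2032 to Jul 23, 2032 is 94 days.
94 mod 7 = 3, so they are different weekdays.
(Apr 20, 2032 is a Tuesday; Jul 23, 2032 is a Friday.)

No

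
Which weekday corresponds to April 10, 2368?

Doomsday rule: the anchor day for the 2300s is Wednesday. For year 68: 68÷12 = 5 r 8, and 8÷4 = 2, so 5+8+2 = 15.
Wednesday + 15 ≡ Thursday — that's 2368's doomsday.
In April the doomsday date is Apr 4.
Apr 10 is 6 days after Apr 4; 6 mod 7 = 6, so Thursday + 6 = Wednesday.

Wednesday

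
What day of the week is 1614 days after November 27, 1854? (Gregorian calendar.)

First find the weekday of Nov 27, 1854. Doomsday rule: the anchor day for the 1800s is Friday. For year 54: 54÷12 = 4 r 6, and 6÷4 = 1, so 4+6+1 = 11.
Friday + 11 ≡ Tuesday — that's 1854's doomsday.
In November the doomsday date is Nov 7.
Nov 27 is 20 days after Nov 7; 20 mod 7 = 6, so Tuesday + 6 = Monday.
1614 mod 7 = 4, so 1614 days after a Monday is Monday + 4 = Friday.

Friday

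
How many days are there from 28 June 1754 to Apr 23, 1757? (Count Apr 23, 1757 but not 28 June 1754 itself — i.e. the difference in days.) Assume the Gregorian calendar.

Jun 28, 1754 → Jun 28, 1755: 365 days.
Jun 28, 1755 → Jun 28, 1756: 366 days (Feb 29, 1756 is in that span).
Jun 28, 1756 → Jul 28, 1756: 30 days (June has 30).
Jul 28, 1756 → Aug 28, 1756: 31 days (July has 31).
Aug 28, 1756 → Sep 28, 1756: 31 days (August has 31).
Sep 28, 1756 → Oct 28, 1756: 30 days (September has 30).
Oct 28, 1756 → Nov 28, 1756: 31 days (October has 31).
Nov 28, 1756 → Dec 28, 1756: 30 days (November has 30).
Dec 28, 1756 → Jan 28, 1757: 31 days (December has 31).
Jan 28, 1757 → Feb 28, 1757: 31 days (January has 31).
Feb 28, 1757 → Mar 28, 1757: 28 days (February has 28).
Mar 28, 1757 → Apr 23, 1757: 26 days.
Total: 1030 days.

1030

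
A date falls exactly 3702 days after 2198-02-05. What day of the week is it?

Sunday

Feb 5, 2198 is a Monday.
3702 mod 7 = 6, so 3702 days after a Monday is Monday + 6 = Sunday.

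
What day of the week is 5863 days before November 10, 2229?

Nov 10, 2229 is a Tuesday.
5863 mod 7 = 4, so 5863 days before a Tuesday is Tuesday − 4 = Friday.

Friday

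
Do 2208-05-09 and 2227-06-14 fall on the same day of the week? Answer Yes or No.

From May 9, 2208 to Jun 14, 2227 is 6975 days.
6975 mod 7 = 3, so they are different weekdays.
(May 9, 2208 is a Monday; Jun 14, 2227 is a Thursday.)

No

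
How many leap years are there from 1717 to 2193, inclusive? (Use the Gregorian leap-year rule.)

116

Multiples of 4 in [1717,2193]: 119.
Of those, multiples of 100: 4 (not leap unless ÷400).
Multiples of 400: 1.
Leap years = 119 − 4 + 1 = 116.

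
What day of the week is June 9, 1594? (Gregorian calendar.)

Thursday

Doomsday rule: the anchor day for the 1500s is Wednesday. For year 94: 94÷12 = 7 r 10, and 10÷4 = 2, so 7+10+2 = 19.
Wednesday + 19 ≡ Monday — that's 1594's doomsday.
In June the doomsday date is Jun 6.
Jun 9 is 3 days after Jun 6; 3 mod 7 = 3, so Monday + 3 = Thursday.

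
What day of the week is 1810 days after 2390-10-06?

Wednesday

First find the weekday of Oct 6, 2390. Doomsday rule: the anchor day for the 2300s is Wednesday. For year 90: 90÷12 = 7 r 6, and 6÷4 = 1, so 7+6+1 = 14.
Wednesday + 14 ≡ Wednesday — that's 2390's doomsday.
In October the doomsday date is Oct 10.
Oct 6 is 4 days before Oct 10; 4 mod 7 = 4, so Wednesday − 4 = Saturday.
1810 mod 7 = 4, so 1810 days after a Saturday is Saturday + 4 = Wednesday.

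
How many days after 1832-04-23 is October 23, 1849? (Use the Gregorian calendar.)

Apr 23, 1832 → Apr 23, 1833: 365 days.
Apr 23, 1833 → Apr 23, 1834: 365 days.
Apr 23, 1834 → Apr 23, 1835: 365 days.
Apr 23, 1835 → Apr 23, 1836: 366 days (Feb 29, 1836 is in that span).
Apr 23, 1836 → Apr 23, 1837: 365 days.
Apr 23, 1837 → Apr 23, 1838: 365 days.
Apr 23, 1838 → Apr 23, 1839: 365 days.
Apr 23, 1839 → Apr 23, 1840: 366 days (Feb 29, 1840 is in that span).
Apr 23, 1840 → Apr 23, 1841: 365 days.
Apr 23, 1841 → Apr 23, 1842: 365 days.
Apr 23, 1842 → Apr 23, 1843: 365 days.
Apr 23, 1843 → Apr 23, 1844: 366 days (Feb 29, 1844 is in that span).
Apr 23, 1844 → Apr 23, 1845: 365 days.
Apr 23, 1845 → Apr 23, 1846: 365 days.
Apr 23, 1846 → Apr 23, 1847: 365 days.
Apr 23, 1847 → Apr 23, 1848: 366 days (Feb 29, 1848 is in that span).
Apr 23, 1848 → Apr 23, 1849: 365 days.
Apr 23, 1849 → May 23, 1849: 30 days (April has 30).
May 23, 1849 → Jun 23, 1849: 31 days (May has 31).
Jun 23, 1849 → Jul 23, 1849: 30 days (June has 30).
Jul 23, 1849 → Aug 23, 1849: 31 days (July has 31).
Aug 23, 1849 → Sep 23, 1849: 31 days (August has 31).
Sep 23, 1849 → Oct 23, 1849: 30 days.
Total: 6392 days.

6392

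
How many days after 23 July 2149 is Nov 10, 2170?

7780

Jul 23, 2149 → Jul 23, 2150: 365 days.
Jul 23, 2150 → Jul 23, 2151: 365 days.
Jul 23, 2151 → Jul 23, 2152: 366 days (Feb 29, 2152 is in that span).
Jul 23, 2152 → Jul 23, 2153: 365 days.
Jul 23, 2153 → Jul 23, 2154: 365 days.
Jul 23, 2154 → Jul 23, 2155: 365 days.
Jul 23, 2155 → Jul 23, 2156: 366 days (Feb 29, 2156 is in that span).
Jul 23, 2156 → Jul 23, 2157: 365 days.
Jul 23, 2157 → Jul 23, 2158: 365 days.
Jul 23, 2158 → Jul 23, 2159: 365 days.
Jul 23, 2159 → Jul 23, 2160: 366 days (Feb 29, 2160 is in that span).
Jul 23, 2160 → Jul 23, 2161: 365 days.
Jul 23, 2161 → Jul 23, 2162: 365 days.
Jul 23, 2162 → Jul 23, 2163: 365 days.
Jul 23, 2163 → Jul 23, 2164: 366 days (Feb 29, 2164 is in that span).
Jul 23, 2164 → Jul 23, 2165: 365 days.
Jul 23, 2165 → Jul 23, 2166: 365 days.
Jul 23, 2166 → Jul 23, 2167: 365 days.
Jul 23, 2167 → Jul 23, 2168: 366 days (Feb 29, 2168 is in that span).
Jul 23, 2168 → Jul 23, 2169: 365 days.
Jul 23, 2169 → Jul 23, 2170: 365 days.
Jul 23, 2170 → Aug 23, 2170: 31 days (July has 31).
Aug 23, 2170 → Sep 23, 2170: 31 days (August has 31).
Sep 23, 2170 → Oct 23, 2170: 30 days (September has 30).
Oct 23, 2170 → Nov 10, 2170: 18 days.
Total: 7780 days.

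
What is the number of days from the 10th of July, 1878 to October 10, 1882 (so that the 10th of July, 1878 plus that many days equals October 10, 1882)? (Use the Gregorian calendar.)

Jul 10, 1878 → Jul 10, 1879: 365 days.
Jul 10, 1879 → Jul 10, 1880: 366 days (Feb 29, 1880 is in that span).
Jul 10, 1880 → Jul 10, 1881: 365 days.
Jul 10, 1881 → Jul 10, 1882: 365 days.
Jul 10, 1882 → Aug 10, 1882: 31 days (July has 31).
Aug 10, 1882 → Sep 10, 1882: 31 days (August has 31).
Sep 10, 1882 → Oct 10, 1882: 30 days.
Total: 1553 days.

1553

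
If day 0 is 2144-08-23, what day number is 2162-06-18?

6508

Aug 23, 2144 → Aug 23, 2145: 365 days.
Aug 23, 2145 → Aug 23, 2146: 365 days.
Aug 23, 2146 → Aug 23, 2147: 365 days.
Aug 23, 2147 → Aug 23, 2148: 366 days (Feb 29, 2148 is in that span).
Aug 23, 2148 → Aug 23, 2149: 365 days.
Aug 23, 2149 → Aug 23, 2150: 365 days.
Aug 23, 2150 → Aug 23, 2151: 365 days.
Aug 23, 2151 → Aug 23, 2152: 366 days (Feb 29, 2152 is in that span).
Aug 23, 2152 → Aug 23, 2153: 365 days.
Aug 23, 2153 → Aug 23, 2154: 365 days.
Aug 23, 2154 → Aug 23, 2155: 365 days.
Aug 23, 2155 → Aug 23, 2156: 366 days (Feb 29, 2156 is in that span).
Aug 23, 2156 → Aug 23, 2157: 365 days.
Aug 23, 2157 → Aug 23, 2158: 365 days.
Aug 23, 2158 → Aug 23, 2159: 365 days.
Aug 23, 2159 → Aug 23, 2160: 366 days (Feb 29, 2160 is in that span).
Aug 23, 2160 → Aug 23, 2161: 365 days.
Aug 23, 2161 → Sep 23, 2161: 31 days (August has 31).
Sep 23, 2161 → Oct 23, 2161: 30 days (September has 30).
Oct 23, 2161 → Nov 23, 2161: 31 days (October has 31).
Nov 23, 2161 → Dec 23, 2161: 30 days (November has 30).
Dec 23, 2161 → Jan 23, 2162: 31 days (December has 31).
Jan 23, 2162 → Feb 23, 2162: 31 days (January has 31).
Feb 23, 2162 → Mar 23, 2162: 28 days (February has 28).
Mar 23, 2162 → Apr 23, 2162: 31 days (March has 31).
Apr 23, 2162 → May 23, 2162: 30 days (April has 30).
May 23, 2162 → Jun 18, 2162: 26 days.
Total: 6508 days.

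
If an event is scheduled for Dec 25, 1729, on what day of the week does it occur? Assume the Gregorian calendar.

Sunday

Doomsday rule: the anchor day for the 1700s is Sunday. For year 29: 29÷12 = 2 r 5, and 5÷4 = 1, so 2+5+1 = 8.
Sunday + 8 ≡ Monday — that's 1729's doomsday.
In December the doomsday date is Dec 12.
Dec 25 is 13 days after Dec 12; 13 mod 7 = 6, so Monday + 6 = Sunday.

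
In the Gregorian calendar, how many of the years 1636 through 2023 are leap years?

94

Multiples of 4 in [1636,2023]: 97.
Of those, multiples of 100: 4 (not leap unless ÷400).
Multiples of 400: 1.
Leap years = 97 − 4 + 1 = 94.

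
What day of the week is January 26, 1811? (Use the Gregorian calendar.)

Saturday

Doomsday rule: the anchor day for the 1800s is Friday. For year 11: 11÷12 = 0 r 11, and 11÷4 = 2, so 0+11+2 = 13.
Friday + 13 ≡ Thursday — that's 1811's doomsday.
In January the doomsday date is Jan 3 (1811 is not a leap year).
Jan 26 is 23 days after Jan 3; 23 mod 7 = 2, so Thursday + 2 = Saturday.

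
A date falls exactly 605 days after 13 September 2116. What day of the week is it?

Wednesday

Sep 13, 2116 is a Sunday.
605 mod 7 = 3, so 605 days after a Sunday is Sunday + 3 = Wednesday.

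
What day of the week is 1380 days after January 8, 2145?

First find the weekday of Jan 8, 2145. Doomsday rule: the anchor day for the 2100s is Sunday. For year 45: 45÷12 = 3 r 9, and 9÷4 = 2, so 3+9+2 = 14.
Sunday + 14 ≡ Sunday — that's 2145's doomsday.
In January the doomsday date is Jan 3 (2145 is not a leap year).
Jan 8 is 5 days after Jan 3; 5 mod 7 = 5, so Sunday + 5 = Friday.
1380 mod 7 = 1, so 1380 days after a Friday is Friday + 1 = Saturday.

Saturday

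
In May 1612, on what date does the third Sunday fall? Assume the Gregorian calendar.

May 1, 1612 is a Tuesday.
The first Sunday is therefore May 6 (5 days later).
The third Sunday is 6 + 2×7 = May 20.

May 20, 1612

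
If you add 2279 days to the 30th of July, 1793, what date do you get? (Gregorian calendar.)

+365 (one year) → Jul 30, 1794 (1914 left).
+365 (one year) → Jul 30, 1795 (1549 left).
+366 (one year; includes Feb 29, 1796) → Jul 30, 1796 (1183 left).
+365 (one year) → Jul 30, 1797 (818 left).
+365 (one year) → Jul 30, 1798 (453 left).
+365 (one year) → Jul 30, 1799 (88 left).
Jul has 31 days: +2 → Aug 1, 1799 (86 left).
Aug has 31 days: +31 → Sep 1, 1799 (55 left).
Sep has 30 days: +30 → Oct 1, 1799 (25 left).
+25 → Oct 26, 1799.

October 26, 1799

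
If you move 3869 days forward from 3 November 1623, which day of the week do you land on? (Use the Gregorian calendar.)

Wednesday

Nov 3, 1623 is a Friday.
3869 mod 7 = 5, so 3869 days after a Friday is Friday + 5 = Wednesday.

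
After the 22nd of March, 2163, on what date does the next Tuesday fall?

March 29, 2163

Mar 22, 2163 is a Tuesday.
From Tuesday to the next Tuesday is 7 days.
Mar 22, 2163 + 7 = Mar 29, 2163.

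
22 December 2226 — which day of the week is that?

Doomsday rule: the anchor day for the 2200s is Friday. For year 26: 26÷12 = 2 r 2, and 2÷4 = 0, so 2+2+0 = 4.
Friday + 4 ≡ Tuesday — that's 2226's doomsday.
In December the doomsday date is Dec 12.
Dec 22 is 10 days after Dec 12; 10 mod 7 = 3, so Tuesday + 3 = Friday.

Friday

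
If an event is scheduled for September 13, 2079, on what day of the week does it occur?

Wednesday

January 1, 2079 is a Sunday.
Jan 1, 2079 → Feb 1, 2079: 31 days (January has 31).
Feb 1, 2079 → Mar 1, 2079: 28 days (February has 28).
Mar 1, 2079 → Apr 1, 2079: 31 days (March has 31).
Apr 1, 2079 → May 1, 2079: 30 days (April has 30).
May 1, 2079 → Jun 1, 2079: 31 days (May has 31).
Jun 1, 2079 → Jul 1, 2079: 30 days (June has 30).
Jul 1, 2079 → Aug 1, 2079: 31 days (July has 31).
Aug 1, 2079 → Sep 1, 2079: 31 days (August has 31).
Sep 1, 2079 → Sep 13, 2079: 12 days.
Total: 255 days.
255 mod 7 = 3, so Sunday + 3 = Wednesday.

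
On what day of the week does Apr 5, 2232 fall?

Doomsday rule: the anchor day for the 2200s is Friday. For year 32: 32÷12 = 2 r 8, and 8÷4 = 2, so 2+8+2 = 12.
Friday + 12 ≡ Wednesday — that's 2232's doomsday.
In April the doomsday date is Apr 4.
Apr 5 is 1 day after Apr 4; 1 mod 7 = 1, so Wednesday + 1 = Thursday.

Thursday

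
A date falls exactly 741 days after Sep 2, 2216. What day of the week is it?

Sunday

First find the weekday of Sep 2, 2216. Doomsday rule: the anchor day for the 2200s is Friday. For year 16: 16÷12 = 1 r 4, and 4÷4 = 1, so 1+4+1 = 6.
Friday + 6 ≡ Thursday — that's 2216's doomsday.
In September the doomsday date is Sep 5.
Sep 2 is 3 days before Sep 5; 3 mod 7 = 3, so Thursday − 3 = Monday.
741 mod 7 = 6, so 741 days after a Monday is Monday + 6 = Sunday.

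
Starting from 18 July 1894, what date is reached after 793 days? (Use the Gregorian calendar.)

September 18, 1896

+365 (one year) → Jul 18, 1895 (428 left).
+366 (one year; includes Feb 29, 1896) → Jul 18, 1896 (62 left).
Jul has 31 days: +14 → Aug 1, 1896 (48 left).
Aug has 31 days: +31 → Sep 1, 1896 (17 left).
+17 → Sep 18, 1896.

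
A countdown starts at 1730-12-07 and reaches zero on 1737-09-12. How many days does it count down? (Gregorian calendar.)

Dec 7, 1730 → Dec 7, 1731: 365 days.
Dec 7, 1731 → Dec 7, 1732: 366 days (Feb 29, 1732 is in that span).
Dec 7, 1732 → Dec 7, 1733: 365 days.
Dec 7, 1733 → Dec 7, 1734: 365 days.
Dec 7, 1734 → Dec 7, 1735: 365 days.
Dec 7, 1735 → Dec 7, 1736: 366 days (Feb 29, 1736 is in that span).
Dec 7, 1736 → Jan 7, 1737: 31 days (December has 31).
Jan 7, 1737 → Feb 7, 1737: 31 days (January has 31).
Feb 7, 1737 → Mar 7, 1737: 28 days (February has 28).
Mar 7, 1737 → Apr 7, 1737: 31 days (March has 31).
Apr 7, 1737 → May 7, 1737: 30 days (April has 30).
May 7, 1737 → Jun 7, 1737: 31 days (May has 31).
Jun 7, 1737 → Jul 7, 1737: 30 days (June has 30).
Jul 7, 1737 → Aug 7, 1737: 31 days (July has 31).
Aug 7, 1737 → Sep 7, 1737: 31 days (August has 31).
Sep 7, 1737 → Sep 12, 1737: 5 days.
Total: 2471 days.

2471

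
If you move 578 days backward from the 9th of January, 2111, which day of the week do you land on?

Jan 9, 2111 is a Friday.
578 mod 7 = 4, so 578 days before a Friday is Friday − 4 = Monday.

Monday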